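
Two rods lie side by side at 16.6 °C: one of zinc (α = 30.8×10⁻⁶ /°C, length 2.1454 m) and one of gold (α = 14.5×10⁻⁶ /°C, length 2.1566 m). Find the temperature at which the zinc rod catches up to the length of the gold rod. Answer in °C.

T = 338.4 °C

Equal length when α₁L₁ΔT − α₂L₂ΔT = L₂ − L₁ = 1.12×10⁻² m
α₁L₁ = 6.607832×10⁻⁵, α₂L₂ = 3.12707×10⁻⁵ → Δ(αL) = 3.480762×10⁻⁵ m/K
ΔT = 1.12×10⁻² / 3.480762×10⁻⁵ = 321.769 K, so T = 16.6 + 321.769 = 338.369 °C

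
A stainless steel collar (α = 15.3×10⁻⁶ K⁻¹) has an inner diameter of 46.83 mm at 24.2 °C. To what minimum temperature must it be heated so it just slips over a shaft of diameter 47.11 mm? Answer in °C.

Required Δd = 47.11 − 46.83 = 0.28 mm
Δd = αd₀ΔT ⇒ ΔT = Δd/(αd₀) = 0.28 / (15.3×10⁻⁶ × 46.83) = 390.79 K
T_min = 24.2 + 390.79 = 414.99 °C

T = 415 °C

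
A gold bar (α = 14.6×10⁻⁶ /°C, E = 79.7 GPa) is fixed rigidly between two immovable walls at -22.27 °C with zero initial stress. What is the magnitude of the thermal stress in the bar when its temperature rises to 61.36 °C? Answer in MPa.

σ = 97.3 MPa

Fully constrained: the free strain ε = αΔT is blocked, so σ = Eε = EαΔT.
|ΔT| = 83.63 K
σ = 79.7×10⁹ × 14.6×10⁻⁶ × 83.63 = 9.73×10⁷ Pa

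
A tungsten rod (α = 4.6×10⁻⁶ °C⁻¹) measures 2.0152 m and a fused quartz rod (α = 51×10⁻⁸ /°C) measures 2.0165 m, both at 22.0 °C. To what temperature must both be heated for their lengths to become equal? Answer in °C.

L₁(1 + α₁ΔT) = L₂(1 + α₂ΔT) ⇒ ΔT = (L₂ − L₁)/(α₁L₁ − α₂L₂)
L₂ − L₁ = 2.0165 − 2.0152 = 1.30×10⁻³ m
α₁L₁ − α₂L₂ = 4.6×10⁻⁶×2.0152 − 51×10⁻⁸×2.0165 = 8.241505×10⁻⁶ m/K
ΔT = 1.30×10⁻³ / 8.241505×10⁻⁶ = 157.738 K
T = 22.0 + 157.738 = 179.738 °C

T = 179.7 °C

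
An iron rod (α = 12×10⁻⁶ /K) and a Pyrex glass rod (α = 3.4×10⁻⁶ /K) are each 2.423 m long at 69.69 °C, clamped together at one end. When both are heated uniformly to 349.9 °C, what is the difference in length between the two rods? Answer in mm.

ΔT = 280.21 K
iron: ΔL = 12×10⁻⁶ × 2.423 m × 280.21 = 8.1474×10⁻³ m = 8.1474 mm
Pyrex glass: ΔL = 3.4×10⁻⁶ × 2.423 m × 280.21 = 2.3084×10⁻³ m = 2.3084 mm
difference = 8.1474 − 2.3084 = 5.8390 mm

5.84 mm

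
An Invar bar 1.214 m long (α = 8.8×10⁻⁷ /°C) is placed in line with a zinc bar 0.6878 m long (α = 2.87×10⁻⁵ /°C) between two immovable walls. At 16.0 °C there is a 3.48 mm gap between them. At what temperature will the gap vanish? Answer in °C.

Gap closes when ΔL₁ + ΔL₂ = 3.48 mm = 3.48×10⁻³ m
(α₁L₁ + α₂L₂)ΔT = g
α₁L₁ + α₂L₂ = 8.8×10⁻⁷×1.214 + 2.87×10⁻⁵×0.6878 = 2.080818×10⁻⁵ m/K
ΔT = 3.48×10⁻³ / 2.080818×10⁻⁵ = 167.24 K
T = 16.0 + 167.24 = 183.24 °C

T = 183 °C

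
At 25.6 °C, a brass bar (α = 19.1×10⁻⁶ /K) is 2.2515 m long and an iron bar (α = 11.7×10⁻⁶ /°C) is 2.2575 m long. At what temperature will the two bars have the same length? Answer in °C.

L₁(1 + α₁ΔT) = L₂(1 + α₂ΔT) ⇒ ΔT = (L₂ − L₁)/(α₁L₁ − α₂L₂)
L₂ − L₁ = 2.2575 − 2.2515 = 6.00×10⁻³ m
α₁L₁ − α₂L₂ = 19.1×10⁻⁶×2.2515 − 11.7×10⁻⁶×2.2575 = 1.65909×10⁻⁵ m/K
ΔT = 6.00×10⁻³ / 1.65909×10⁻⁵ = 361.644 K
T = 25.6 + 361.644 = 387.244 °C

T = 387.2 °C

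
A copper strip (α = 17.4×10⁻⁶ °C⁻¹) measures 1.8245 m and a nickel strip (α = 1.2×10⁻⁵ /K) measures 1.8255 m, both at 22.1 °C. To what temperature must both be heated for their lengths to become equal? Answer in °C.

T = 123.7 °C

Equal length when α₁L₁ΔT − α₂L₂ΔT = L₂ − L₁ = 1.00×10⁻³ m
α₁L₁ = 3.17463×10⁻⁵, α₂L₂ = 2.1906×10⁻⁵ → Δ(αL) = 9.8403×10⁻⁶ m/K
ΔT = 1.00×10⁻³ / 9.8403×10⁻⁶ = 101.623 K, so T = 22.1 + 101.623 = 123.723 °C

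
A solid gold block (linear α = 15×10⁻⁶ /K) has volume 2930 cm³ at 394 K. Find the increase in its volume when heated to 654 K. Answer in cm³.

Isotropic solid: β ≈ 3α = 4.5×10⁻⁵ /K; ΔT = 260 K
ΔV = 3αV₀ΔT = 3(15×10⁻⁶)(2930)(260) = 34.3 cm³

ΔV = 34.3 cm³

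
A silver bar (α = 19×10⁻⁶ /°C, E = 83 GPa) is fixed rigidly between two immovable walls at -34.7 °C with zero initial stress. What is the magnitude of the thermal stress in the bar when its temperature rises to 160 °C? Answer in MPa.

σ = 307 MPa

Fully constrained: the free strain ε = αΔT is blocked, so σ = Eε = EαΔT.
|ΔT| = 194.7 K
σ = 83.0×10⁹ × 19×10⁻⁶ × 194.7 = 3.07×10⁸ Pa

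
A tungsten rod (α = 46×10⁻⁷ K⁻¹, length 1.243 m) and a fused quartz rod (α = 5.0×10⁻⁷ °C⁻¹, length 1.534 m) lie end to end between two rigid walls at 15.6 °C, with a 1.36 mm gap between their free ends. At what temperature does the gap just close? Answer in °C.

T = 225 °C

Gap closes when ΔL₁ + ΔL₂ = 1.36 mm = 1.36×10⁻³ m
(α₁L₁ + α₂L₂)ΔT = g
α₁L₁ + α₂L₂ = 46×10⁻⁷×1.243 + 5.0×10⁻⁷×1.534 = 6.4848×10⁻⁶ m/K
ΔT = 1.36×10⁻³ / 6.4848×10⁻⁶ = 209.72 K
T = 15.6 + 209.72 = 225.32 °C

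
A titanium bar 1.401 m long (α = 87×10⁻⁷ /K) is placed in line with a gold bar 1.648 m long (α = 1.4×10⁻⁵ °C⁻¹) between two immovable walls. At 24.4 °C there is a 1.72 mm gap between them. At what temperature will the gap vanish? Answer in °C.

α₁L₁ = 1.21887×10⁻⁵ m/K, α₂L₂ = 2.3072×10⁻⁵ m/K → total 3.52607×10⁻⁵ m/K
ΔT = g/(α₁L₁+α₂L₂) = 1.72×10⁻³ / 3.52607×10⁻⁵ = 48.780 K
T = 24.4 + 48.780 = 73.180 °C

T = 73.2 °C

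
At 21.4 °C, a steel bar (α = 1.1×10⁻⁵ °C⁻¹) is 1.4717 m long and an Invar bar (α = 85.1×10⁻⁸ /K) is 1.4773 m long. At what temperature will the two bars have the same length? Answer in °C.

T = 396.4 °C

Equal length when α₁L₁ΔT − α₂L₂ΔT = L₂ − L₁ = 5.60×10⁻³ m
α₁L₁ = 1.61887×10⁻⁵, α₂L₂ = 1.2571823×10⁻⁶ → Δ(αL) = 1.49315177×10⁻⁵ m/K
ΔT = 5.60×10⁻³ / 1.49315177×10⁻⁵ = 375.046 K, so T = 21.4 + 375.046 = 396.446 °C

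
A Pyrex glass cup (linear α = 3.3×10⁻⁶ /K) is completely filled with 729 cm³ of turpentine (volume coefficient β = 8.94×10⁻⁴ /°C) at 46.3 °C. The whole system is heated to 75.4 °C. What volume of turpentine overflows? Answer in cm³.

18.8 cm³

The cup also expands: β_container ≈ 3α = 9.9×10⁻⁶ /K
Net overflow = V₀(β_liq − 3α_cont)ΔT
β − 3α = 8.94×10⁻⁴ − 9.9×10⁻⁶ = 8.841×10⁻⁴ /K; ΔT = 29.1 K
ΔV = 729 × 8.841×10⁻⁴ × 29.1 = 18.8 cm³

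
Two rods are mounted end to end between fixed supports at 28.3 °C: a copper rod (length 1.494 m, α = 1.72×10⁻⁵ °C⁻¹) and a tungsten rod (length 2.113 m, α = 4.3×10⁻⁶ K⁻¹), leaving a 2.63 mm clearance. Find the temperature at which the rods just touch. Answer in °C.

Gap closes when ΔL₁ + ΔL₂ = 2.63 mm = 2.63×10⁻³ m
(α₁L₁ + α₂L₂)ΔT = g
α₁L₁ + α₂L₂ = 1.72×10⁻⁵×1.494 + 4.3×10⁻⁶×2.113 = 3.47827×10⁻⁵ m/K
ΔT = 2.63×10⁻³ / 3.47827×10⁻⁵ = 75.61 K
T = 28.3 + 75.61 = 103.91 °C

T = 104 °C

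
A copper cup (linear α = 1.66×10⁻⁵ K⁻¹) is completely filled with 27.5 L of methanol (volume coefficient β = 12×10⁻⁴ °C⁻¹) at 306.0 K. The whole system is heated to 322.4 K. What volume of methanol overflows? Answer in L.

The cup also expands: β_container ≈ 3α = 4.98×10⁻⁵ /K
Net overflow = V₀(β_liq − 3α_cont)ΔT
β − 3α = 1.20×10⁻³ − 4.98×10⁻⁵ = 1.1502×10⁻³ /K; ΔT = 16.4 K
ΔV = 27.5 × 1.1502×10⁻³ × 16.4 = 0.519 L

0.519 L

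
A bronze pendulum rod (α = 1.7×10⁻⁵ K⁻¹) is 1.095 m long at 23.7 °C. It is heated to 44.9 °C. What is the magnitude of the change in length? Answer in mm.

ΔL = 0.395 mm

|ΔT| = |44.9 − 23.7| = 21.2 K
ΔL = αL₀ΔT = (1.7×10⁻⁵)(1.095)(21.2) = 3.95×10⁻⁴ m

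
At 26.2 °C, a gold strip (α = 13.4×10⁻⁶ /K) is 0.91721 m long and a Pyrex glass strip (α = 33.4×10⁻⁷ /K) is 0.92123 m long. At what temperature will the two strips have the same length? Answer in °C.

Equal length when α₁L₁ΔT − α₂L₂ΔT = L₂ − L₁ = 4.02×10⁻³ m
α₁L₁ = 1.2290614×10⁻⁵, α₂L₂ = 3.0769082×10⁻⁶ → Δ(αL) = 9.2137058×10⁻⁶ m/K
ΔT = 4.02×10⁻³ / 9.2137058×10⁻⁶ = 436.307 K, so T = 26.2 + 436.307 = 462.507 °C

T = 462.5 °C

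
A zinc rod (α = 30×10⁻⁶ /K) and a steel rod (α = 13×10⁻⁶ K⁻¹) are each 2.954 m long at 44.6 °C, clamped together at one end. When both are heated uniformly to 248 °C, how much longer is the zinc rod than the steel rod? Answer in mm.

10.2 mm

ΔT = 203.4 K
zinc: ΔL = 30×10⁻⁶ × 2.954 m × 203.4 = 1.8025×10⁻² m = 18.025 mm
steel: ΔL = 13×10⁻⁶ × 2.954 m × 203.4 = 7.8110×10⁻³ m = 7.8110 mm
difference = 18.025 − 7.8110 = 10.214 mm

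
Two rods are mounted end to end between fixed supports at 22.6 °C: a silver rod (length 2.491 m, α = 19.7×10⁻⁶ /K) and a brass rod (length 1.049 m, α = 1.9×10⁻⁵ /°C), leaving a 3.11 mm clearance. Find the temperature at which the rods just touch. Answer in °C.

T = 67.7 °C

α₁L₁ = 4.90727×10⁻⁵ m/K, α₂L₂ = 1.9931×10⁻⁵ m/K → total 6.90037×10⁻⁵ m/K
ΔT = g/(α₁L₁+α₂L₂) = 3.11×10⁻³ / 6.90037×10⁻⁵ = 45.070 K
T = 22.6 + 45.070 = 67.670 °C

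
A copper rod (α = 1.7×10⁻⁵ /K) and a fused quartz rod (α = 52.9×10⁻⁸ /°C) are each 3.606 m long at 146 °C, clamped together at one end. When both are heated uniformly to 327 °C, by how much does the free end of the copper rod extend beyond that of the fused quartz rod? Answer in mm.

10.8 mm

ΔT = 181 K
copper: ΔL = 1.7×10⁻⁵ × 3.606 m × 181 = 1.1096×10⁻² m = 11.096 mm
fused quartz: ΔL = 52.9×10⁻⁸ × 3.606 m × 181 = 3.4527×10⁻⁴ m = 0.34527 mm
difference = 11.096 − 0.34527 = 10.75073 mm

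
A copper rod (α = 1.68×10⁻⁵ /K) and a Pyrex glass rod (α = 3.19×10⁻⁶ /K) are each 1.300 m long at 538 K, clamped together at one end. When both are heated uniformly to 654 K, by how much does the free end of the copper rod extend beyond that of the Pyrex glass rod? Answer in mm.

ΔT = 116 K
copper: ΔL = 1.68×10⁻⁵ × 1.300 m × 116 = 2.5334×10⁻³ m = 2.5334 mm
Pyrex glass: ΔL = 3.19×10⁻⁶ × 1.300 m × 116 = 4.8105×10⁻⁴ m = 0.48105 mm
difference = 2.5334 − 0.48105 = 2.05235 mm

2.05 mm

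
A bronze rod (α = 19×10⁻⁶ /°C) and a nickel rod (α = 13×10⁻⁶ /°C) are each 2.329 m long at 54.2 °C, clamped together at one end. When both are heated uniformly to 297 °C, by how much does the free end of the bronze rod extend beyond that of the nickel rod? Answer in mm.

ΔT = 242.8 K
bronze: ΔL = 19×10⁻⁶ × 2.329 m × 242.8 = 1.0744×10⁻² m = 10.744 mm
nickel: ΔL = 13×10⁻⁶ × 2.329 m × 242.8 = 7.3513×10⁻³ m = 7.3513 mm
difference = 10.744 − 7.3513 = 3.3927 mm

3.39 mm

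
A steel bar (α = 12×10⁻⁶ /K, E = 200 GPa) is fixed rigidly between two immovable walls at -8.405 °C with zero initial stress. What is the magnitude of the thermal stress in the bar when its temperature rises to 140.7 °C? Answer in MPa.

σ = 358 MPa

Fully constrained: the free strain ε = αΔT is blocked, so σ = Eε = EαΔT.
|ΔT| = 149.105 K
σ = 200×10⁹ × 12×10⁻⁶ × 149.105 = 3.58×10⁸ Pa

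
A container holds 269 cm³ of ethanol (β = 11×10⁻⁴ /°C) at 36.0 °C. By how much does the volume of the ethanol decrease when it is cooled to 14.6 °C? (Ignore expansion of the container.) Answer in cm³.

ΔV = 6.33 cm³

|ΔT| = |14.6 − 36.0| = 21.4 K
ΔV = βV₀ΔT = (11×10⁻⁴)(269)(21.4) = 6.33 cm³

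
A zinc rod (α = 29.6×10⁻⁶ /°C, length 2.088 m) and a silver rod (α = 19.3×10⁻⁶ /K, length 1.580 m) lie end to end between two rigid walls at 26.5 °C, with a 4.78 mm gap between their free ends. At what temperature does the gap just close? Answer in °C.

Gap closes when ΔL₁ + ΔL₂ = 4.78 mm = 4.78×10⁻³ m
(α₁L₁ + α₂L₂)ΔT = g
α₁L₁ + α₂L₂ = 29.6×10⁻⁶×2.088 + 19.3×10⁻⁶×1.580 = 9.22988×10⁻⁵ m/K
ΔT = 4.78×10⁻³ / 9.22988×10⁻⁵ = 51.788 K
T = 26.5 + 51.788 = 78.288 °C

T = 78.3 °C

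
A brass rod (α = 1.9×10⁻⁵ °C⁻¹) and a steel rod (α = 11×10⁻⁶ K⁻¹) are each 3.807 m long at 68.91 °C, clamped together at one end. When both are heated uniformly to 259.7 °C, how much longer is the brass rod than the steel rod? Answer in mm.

5.81 mm

ΔT = 190.79 K
brass: ΔL = 1.9×10⁻⁵ × 3.807 m × 190.79 = 1.3800×10⁻² m = 13.800 mm
steel: ΔL = 11×10⁻⁶ × 3.807 m × 190.79 = 7.9897×10⁻³ m = 7.9897 mm
difference = 13.800 − 7.9897 = 5.8103 mm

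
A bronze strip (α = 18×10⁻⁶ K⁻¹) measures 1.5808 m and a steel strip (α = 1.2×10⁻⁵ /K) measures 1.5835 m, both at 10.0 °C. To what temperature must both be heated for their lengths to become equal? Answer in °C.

T = 295.6 °C

L₁(1 + α₁ΔT) = L₂(1 + α₂ΔT) ⇒ ΔT = (L₂ − L₁)/(α₁L₁ − α₂L₂)
L₂ − L₁ = 1.5835 − 1.5808 = 2.70×10⁻³ m
α₁L₁ − α₂L₂ = 18×10⁻⁶×1.5808 − 1.2×10⁻⁵×1.5835 = 9.4524×10⁻⁶ m/K
ΔT = 2.70×10⁻³ / 9.4524×10⁻⁶ = 285.642 K
T = 10.0 + 285.642 = 295.642 °C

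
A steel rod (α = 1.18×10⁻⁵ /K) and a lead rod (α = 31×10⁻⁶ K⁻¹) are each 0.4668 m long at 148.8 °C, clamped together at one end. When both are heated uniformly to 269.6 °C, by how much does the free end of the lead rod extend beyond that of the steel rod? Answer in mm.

1.08 mm

ΔT = 120.8 K
steel: ΔL = 1.18×10⁻⁵ × 0.4668 m × 120.8 = 6.6540×10⁻⁴ m = 0.66540 mm
lead: ΔL = 31×10⁻⁶ × 0.4668 m × 120.8 = 1.7481×10⁻³ m = 1.7481 mm
difference = 1.7481 − 0.66540 = 1.0827 mm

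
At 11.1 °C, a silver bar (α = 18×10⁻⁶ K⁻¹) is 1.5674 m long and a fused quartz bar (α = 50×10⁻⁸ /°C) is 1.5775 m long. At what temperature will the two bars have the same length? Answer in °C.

T = 379.4 °C

L₁(1 + α₁ΔT) = L₂(1 + α₂ΔT) ⇒ ΔT = (L₂ − L₁)/(α₁L₁ − α₂L₂)
L₂ − L₁ = 1.5775 − 1.5674 = 1.01×10⁻² m
α₁L₁ − α₂L₂ = 18×10⁻⁶×1.5674 − 50×10⁻⁸×1.5775 = 2.742445×10⁻⁵ m/K
ΔT = 1.01×10⁻² / 2.742445×10⁻⁵ = 368.285 K
T = 11.1 + 368.285 = 379.385 °C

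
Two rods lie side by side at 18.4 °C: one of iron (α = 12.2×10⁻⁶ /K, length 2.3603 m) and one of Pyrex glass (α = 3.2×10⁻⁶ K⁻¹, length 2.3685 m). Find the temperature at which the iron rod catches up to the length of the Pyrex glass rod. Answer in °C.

L₁(1 + α₁ΔT) = L₂(1 + α₂ΔT) ⇒ ΔT = (L₂ − L₁)/(α₁L₁ − α₂L₂)
L₂ − L₁ = 2.3685 − 2.3603 = 8.20×10⁻³ m
α₁L₁ − α₂L₂ = 12.2×10⁻⁶×2.3603 − 3.2×10⁻⁶×2.3685 = 2.121646×10⁻⁵ m/K
ΔT = 8.20×10⁻³ / 2.121646×10⁻⁵ = 386.492 K
T = 18.4 + 386.492 = 404.892 °C

T = 404.9 °C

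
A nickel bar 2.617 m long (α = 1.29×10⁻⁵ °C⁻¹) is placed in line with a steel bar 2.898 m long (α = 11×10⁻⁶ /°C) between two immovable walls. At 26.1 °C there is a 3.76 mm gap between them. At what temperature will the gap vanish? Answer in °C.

Gap closes when ΔL₁ + ΔL₂ = 3.76 mm = 3.76×10⁻³ m
(α₁L₁ + α₂L₂)ΔT = g
α₁L₁ + α₂L₂ = 1.29×10⁻⁵×2.617 + 11×10⁻⁶×2.898 = 6.56373×10⁻⁵ m/K
ΔT = 3.76×10⁻³ / 6.56373×10⁻⁵ = 57.285 K
T = 26.1 + 57.285 = 83.385 °C

T = 83.4 °C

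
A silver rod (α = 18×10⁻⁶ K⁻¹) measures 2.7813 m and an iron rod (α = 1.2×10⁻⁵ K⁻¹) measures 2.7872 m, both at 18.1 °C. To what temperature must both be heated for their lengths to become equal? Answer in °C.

T = 373.2 °C

L₁(1 + α₁ΔT) = L₂(1 + α₂ΔT) ⇒ ΔT = (L₂ − L₁)/(α₁L₁ − α₂L₂)
L₂ − L₁ = 2.7872 − 2.7813 = 5.90×10⁻³ m
α₁L₁ − α₂L₂ = 18×10⁻⁶×2.7813 − 1.2×10⁻⁵×2.7872 = 1.6617×10⁻⁵ m/K
ΔT = 5.90×10⁻³ / 1.6617×10⁻⁵ = 355.058 K
T = 18.1 + 355.058 = 373.158 °C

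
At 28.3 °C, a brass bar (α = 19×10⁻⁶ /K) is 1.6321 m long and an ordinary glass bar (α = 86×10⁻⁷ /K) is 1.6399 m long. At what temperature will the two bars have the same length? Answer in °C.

L₁(1 + α₁ΔT) = L₂(1 + α₂ΔT) ⇒ ΔT = (L₂ − L₁)/(α₁L₁ − α₂L₂)
L₂ − L₁ = 1.6399 − 1.6321 = 7.80×10⁻³ m
α₁L₁ − α₂L₂ = 19×10⁻⁶×1.6321 − 86×10⁻⁷×1.6399 = 1.690676×10⁻⁵ m/K
ΔT = 7.80×10⁻³ / 1.690676×10⁻⁵ = 461.354 K
T = 28.3 + 461.354 = 489.654 °C

T = 489.7 °C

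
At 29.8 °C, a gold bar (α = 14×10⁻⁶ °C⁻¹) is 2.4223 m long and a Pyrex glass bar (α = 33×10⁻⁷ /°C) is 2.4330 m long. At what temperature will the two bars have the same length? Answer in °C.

Equal length when α₁L₁ΔT − α₂L₂ΔT = L₂ − L₁ = 1.07×10⁻² m
α₁L₁ = 3.39122×10⁻⁵, α₂L₂ = 8.0289×10⁻⁶ → Δ(αL) = 2.58833×10⁻⁵ m/K
ΔT = 1.07×10⁻² / 2.58833×10⁻⁵ = 413.394 K, so T = 29.8 + 413.394 = 443.194 °C

T = 443.2 °C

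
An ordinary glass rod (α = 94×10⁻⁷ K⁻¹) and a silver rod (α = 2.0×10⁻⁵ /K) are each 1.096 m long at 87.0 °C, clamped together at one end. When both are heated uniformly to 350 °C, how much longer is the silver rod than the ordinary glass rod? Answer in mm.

ΔT = 263.0 K
ordinary glass: ΔL = 94×10⁻⁷ × 1.096 m × 263.0 = 2.7095×10⁻³ m = 2.7095 mm
silver: ΔL = 2.0×10⁻⁵ × 1.096 m × 263.0 = 5.7650×10⁻³ m = 5.7650 mm
difference = 5.7650 − 2.7095 = 3.0555 mm

3.06 mm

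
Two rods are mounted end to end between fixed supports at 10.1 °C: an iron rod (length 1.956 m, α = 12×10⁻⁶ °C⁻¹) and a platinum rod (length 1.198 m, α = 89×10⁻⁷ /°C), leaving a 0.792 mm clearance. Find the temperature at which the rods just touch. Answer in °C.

Gap closes when ΔL₁ + ΔL₂ = 0.792 mm = 7.92×10⁻⁴ m
(α₁L₁ + α₂L₂)ΔT = g
α₁L₁ + α₂L₂ = 12×10⁻⁶×1.956 + 89×10⁻⁷×1.198 = 3.41342×10⁻⁵ m/K
ΔT = 7.92×10⁻⁴ / 3.41342×10⁻⁵ = 23.203 K
T = 10.1 + 23.203 = 33.303 °C

T = 33.3 °C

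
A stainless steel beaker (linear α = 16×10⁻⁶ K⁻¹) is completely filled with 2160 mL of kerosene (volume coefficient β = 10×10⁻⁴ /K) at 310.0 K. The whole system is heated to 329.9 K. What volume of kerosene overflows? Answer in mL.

The beaker also expands: β_container ≈ 3α = 4.8×10⁻⁵ /K
Net overflow = V₀(β_liq − 3α_cont)ΔT
β − 3α = 1.00×10⁻³ − 4.8×10⁻⁵ = 9.52×10⁻⁴ /K; ΔT = 19.9 K
ΔV = 2160 × 9.52×10⁻⁴ × 19.9 = 40.9 mL

40.9 mL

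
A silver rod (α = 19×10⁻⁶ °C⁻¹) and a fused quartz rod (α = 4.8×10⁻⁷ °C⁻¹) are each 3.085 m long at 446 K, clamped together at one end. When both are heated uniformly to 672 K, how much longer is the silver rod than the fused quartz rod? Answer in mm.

ΔT = 226 K
silver: ΔL = 19×10⁻⁶ × 3.085 m × 226 = 1.3247×10⁻² m = 13.247 mm
fused quartz: ΔL = 4.8×10⁻⁷ × 3.085 m × 226 = 3.3466×10⁻⁴ m = 0.33466 mm
difference = 13.247 − 0.33466 = 12.91234 mm

12.9 mm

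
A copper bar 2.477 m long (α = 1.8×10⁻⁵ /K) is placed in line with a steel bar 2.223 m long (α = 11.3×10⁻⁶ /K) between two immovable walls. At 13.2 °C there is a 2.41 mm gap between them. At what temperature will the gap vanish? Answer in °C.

T = 47.8 °C

Gap closes when ΔL₁ + ΔL₂ = 2.41 mm = 2.41×10⁻³ m
(α₁L₁ + α₂L₂)ΔT = g
α₁L₁ + α₂L₂ = 1.8×10⁻⁵×2.477 + 11.3×10⁻⁶×2.223 = 6.97059×10⁻⁵ m/K
ΔT = 2.41×10⁻³ / 6.97059×10⁻⁵ = 34.574 K
T = 13.2 + 34.574 = 47.774 °C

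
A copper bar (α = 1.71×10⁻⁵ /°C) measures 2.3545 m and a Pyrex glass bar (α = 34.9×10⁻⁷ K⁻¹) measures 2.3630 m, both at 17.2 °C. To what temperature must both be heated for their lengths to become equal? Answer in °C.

L₁(1 + α₁ΔT) = L₂(1 + α₂ΔT) ⇒ ΔT = (L₂ − L₁)/(α₁L₁ − α₂L₂)
L₂ − L₁ = 2.3630 − 2.3545 = 8.50×10⁻³ m
α₁L₁ − α₂L₂ = 1.71×10⁻⁵×2.3545 − 34.9×10⁻⁷×2.3630 = 3.201508×10⁻⁵ m/K
ΔT = 8.50×10⁻³ / 3.201508×10⁻⁵ = 265.500 K
T = 17.2 + 265.500 = 282.700 °C

T = 282.7 °C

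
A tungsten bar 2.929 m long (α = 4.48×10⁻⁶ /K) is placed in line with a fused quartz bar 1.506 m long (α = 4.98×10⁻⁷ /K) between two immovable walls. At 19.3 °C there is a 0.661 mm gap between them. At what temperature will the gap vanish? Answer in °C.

T = 67.0 °C

α₁L₁ = 1.312192×10⁻⁵ m/K, α₂L₂ = 7.49988×10⁻⁷ m/K → total 1.3871908×10⁻⁵ m/K
ΔT = g/(α₁L₁+α₂L₂) = 6.61×10⁻⁴ / 1.3871908×10⁻⁵ = 47.650 K
T = 19.3 + 47.650 = 66.950 °C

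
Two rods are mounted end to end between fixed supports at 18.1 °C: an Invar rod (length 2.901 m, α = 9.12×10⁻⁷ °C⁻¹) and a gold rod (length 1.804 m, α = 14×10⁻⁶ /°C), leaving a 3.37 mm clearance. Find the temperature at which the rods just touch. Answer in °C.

T = 139 °C

α₁L₁ = 2.645712×10⁻⁶ m/K, α₂L₂ = 2.5256×10⁻⁵ m/K → total 2.7901712×10⁻⁵ m/K
ΔT = g/(α₁L₁+α₂L₂) = 3.37×10⁻³ / 2.7901712×10⁻⁵ = 120.78 K
T = 18.1 + 120.78 = 138.88 °C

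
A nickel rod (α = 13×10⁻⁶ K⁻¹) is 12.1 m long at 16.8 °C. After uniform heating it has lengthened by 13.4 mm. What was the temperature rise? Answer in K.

ΔT = 85.2 K

ΔL = αL₀ΔT ⇒ ΔT = ΔL / (αL₀)
ΔT = 13.4×10⁻³ m / (13×10⁻⁶ × 12.1 m) = 85.188 K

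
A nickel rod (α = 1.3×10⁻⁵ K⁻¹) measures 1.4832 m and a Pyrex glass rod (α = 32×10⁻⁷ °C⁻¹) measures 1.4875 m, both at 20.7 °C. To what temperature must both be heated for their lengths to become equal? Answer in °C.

T = 316.8 °C

Equal length when α₁L₁ΔT − α₂L₂ΔT = L₂ − L₁ = 4.30×10⁻³ m
α₁L₁ = 1.92816×10⁻⁵, α₂L₂ = 4.760×10⁻⁶ → Δ(αL) = 1.45216×10⁻⁵ m/K
ΔT = 4.30×10⁻³ / 1.45216×10⁻⁵ = 296.111 K, so T = 20.7 + 296.111 = 316.811 °C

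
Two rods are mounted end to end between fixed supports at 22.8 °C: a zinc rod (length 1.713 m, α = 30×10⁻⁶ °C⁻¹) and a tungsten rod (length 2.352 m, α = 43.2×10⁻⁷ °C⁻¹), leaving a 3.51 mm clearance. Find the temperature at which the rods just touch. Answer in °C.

α₁L₁ = 5.139×10⁻⁵ m/K, α₂L₂ = 1.016064×10⁻⁵ m/K → total 6.155064×10⁻⁵ m/K
ΔT = g/(α₁L₁+α₂L₂) = 3.51×10⁻³ / 6.155064×10⁻⁵ = 57.026 K
T = 22.8 + 57.026 = 79.826 °C

T = 79.8 °C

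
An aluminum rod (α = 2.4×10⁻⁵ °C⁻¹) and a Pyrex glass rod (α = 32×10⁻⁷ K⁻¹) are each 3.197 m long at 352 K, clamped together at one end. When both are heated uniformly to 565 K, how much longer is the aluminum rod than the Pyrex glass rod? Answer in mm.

ΔT = 213 K
aluminum: ΔL = 2.4×10⁻⁵ × 3.197 m × 213 = 1.6343×10⁻² m = 16.343 mm
Pyrex glass: ΔL = 32×10⁻⁷ × 3.197 m × 213 = 2.1791×10⁻³ m = 2.1791 mm
difference = 16.343 − 2.1791 = 14.1639 mm

14.2 mm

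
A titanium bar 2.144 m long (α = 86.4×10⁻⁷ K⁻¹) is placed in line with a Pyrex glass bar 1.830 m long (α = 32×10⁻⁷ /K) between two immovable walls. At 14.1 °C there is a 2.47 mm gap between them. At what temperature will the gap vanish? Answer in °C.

Gap closes when ΔL₁ + ΔL₂ = 2.47 mm = 2.47×10⁻³ m
(α₁L₁ + α₂L₂)ΔT = g
α₁L₁ + α₂L₂ = 86.4×10⁻⁷×2.144 + 32×10⁻⁷×1.830 = 2.438016×10⁻⁵ m/K
ΔT = 2.47×10⁻³ / 2.438016×10⁻⁵ = 101.31 K
T = 14.1 + 101.31 = 115.41 °C

T = 115 °C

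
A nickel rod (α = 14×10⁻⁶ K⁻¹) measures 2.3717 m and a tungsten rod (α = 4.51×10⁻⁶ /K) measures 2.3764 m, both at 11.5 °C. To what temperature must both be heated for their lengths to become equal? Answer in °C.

L₁(1 + α₁ΔT) = L₂(1 + α₂ΔT) ⇒ ΔT = (L₂ − L₁)/(α₁L₁ − α₂L₂)
L₂ − L₁ = 2.3764 − 2.3717 = 4.70×10⁻³ m
α₁L₁ − α₂L₂ = 14×10⁻⁶×2.3717 − 4.51×10⁻⁶×2.3764 = 2.2486236×10⁻⁵ m/K
ΔT = 4.70×10⁻³ / 2.2486236×10⁻⁵ = 209.017 K
T = 11.5 + 209.017 = 220.517 °C

T = 220.5 °C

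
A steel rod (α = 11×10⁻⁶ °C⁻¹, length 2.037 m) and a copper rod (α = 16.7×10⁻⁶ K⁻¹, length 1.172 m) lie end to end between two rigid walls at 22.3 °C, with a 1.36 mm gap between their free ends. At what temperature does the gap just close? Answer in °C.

T = 54.7 °C

α₁L₁ = 2.2407×10⁻⁵ m/K, α₂L₂ = 1.95724×10⁻⁵ m/K → total 4.19794×10⁻⁵ m/K
ΔT = g/(α₁L₁+α₂L₂) = 1.36×10⁻³ / 4.19794×10⁻⁵ = 32.397 K
T = 22.3 + 32.397 = 54.697 °C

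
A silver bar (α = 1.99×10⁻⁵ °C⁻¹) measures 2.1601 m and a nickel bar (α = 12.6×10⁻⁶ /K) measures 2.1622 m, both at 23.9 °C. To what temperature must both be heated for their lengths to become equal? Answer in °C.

T = 157.3 °C

L₁(1 + α₁ΔT) = L₂(1 + α₂ΔT) ⇒ ΔT = (L₂ − L₁)/(α₁L₁ − α₂L₂)
L₂ − L₁ = 2.1622 − 2.1601 = 2.10×10⁻³ m
α₁L₁ − α₂L₂ = 1.99×10⁻⁵×2.1601 − 12.6×10⁻⁶×2.1622 = 1.574227×10⁻⁵ m/K
ΔT = 2.10×10⁻³ / 1.574227×10⁻⁵ = 133.399 K
T = 23.9 + 133.399 = 157.299 °C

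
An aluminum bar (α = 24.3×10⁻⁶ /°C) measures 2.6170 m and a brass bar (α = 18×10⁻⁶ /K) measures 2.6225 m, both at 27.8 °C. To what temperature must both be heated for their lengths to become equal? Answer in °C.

T = 363.4 °C

Equal length when α₁L₁ΔT − α₂L₂ΔT = L₂ − L₁ = 5.50×10⁻³ m
α₁L₁ = 6.35931×10⁻⁵, α₂L₂ = 4.7205×10⁻⁵ → Δ(αL) = 1.63881×10⁻⁵ m/K
ΔT = 5.50×10⁻³ / 1.63881×10⁻⁵ = 335.609 K, so T = 27.8 + 335.609 = 363.409 °C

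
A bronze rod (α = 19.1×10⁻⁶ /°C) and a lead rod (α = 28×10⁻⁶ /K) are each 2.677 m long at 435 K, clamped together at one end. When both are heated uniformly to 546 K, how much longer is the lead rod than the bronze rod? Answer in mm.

2.64 mm

ΔT = 111 K
bronze: ΔL = 19.1×10⁻⁶ × 2.677 m × 111 = 5.6755×10⁻³ m = 5.6755 mm
lead: ΔL = 28×10⁻⁶ × 2.677 m × 111 = 8.3201×10⁻³ m = 8.3201 mm
difference = 8.3201 − 5.6755 = 2.6446 mm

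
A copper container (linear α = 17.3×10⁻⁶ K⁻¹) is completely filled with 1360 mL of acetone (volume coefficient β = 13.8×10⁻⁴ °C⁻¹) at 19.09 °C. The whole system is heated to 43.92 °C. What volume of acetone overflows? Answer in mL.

The container also expands: β_container ≈ 3α = 5.19×10⁻⁵ /K
Net overflow = V₀(β_liq − 3α_cont)ΔT
β − 3α = 1.38×10⁻³ − 5.19×10⁻⁵ = 1.3281×10⁻³ /K; ΔT = 24.83 K
ΔV = 1360 × 1.3281×10⁻³ × 24.83 = 44.8 mL

44.8 mL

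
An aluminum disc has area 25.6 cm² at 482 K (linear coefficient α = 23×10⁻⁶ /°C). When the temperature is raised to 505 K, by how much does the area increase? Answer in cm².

Area coefficient ≈ 2α; |ΔT| = 23 K
ΔA = 2αA₀ΔT = 2(23×10⁻⁶)(25.6)(23) = 0.0271 cm²

ΔA = 0.0271 cm²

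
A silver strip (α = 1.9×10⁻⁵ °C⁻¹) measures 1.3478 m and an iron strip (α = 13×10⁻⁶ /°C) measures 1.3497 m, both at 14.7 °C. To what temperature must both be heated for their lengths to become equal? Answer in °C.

L₁(1 + α₁ΔT) = L₂(1 + α₂ΔT) ⇒ ΔT = (L₂ − L₁)/(α₁L₁ − α₂L₂)
L₂ − L₁ = 1.3497 − 1.3478 = 1.90×10⁻³ m
α₁L₁ − α₂L₂ = 1.9×10⁻⁵×1.3478 − 13×10⁻⁶×1.3497 = 8.0621×10⁻⁶ m/K
ΔT = 1.90×10⁻³ / 8.0621×10⁻⁶ = 235.671 K
T = 14.7 + 235.671 = 250.371 °C

T = 250.4 °C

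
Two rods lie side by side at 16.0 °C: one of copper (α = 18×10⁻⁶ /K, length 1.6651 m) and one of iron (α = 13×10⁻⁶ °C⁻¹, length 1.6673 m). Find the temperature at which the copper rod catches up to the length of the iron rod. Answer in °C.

T = 281.2 °C

Equal length when α₁L₁ΔT − α₂L₂ΔT = L₂ − L₁ = 2.20×10⁻³ m
α₁L₁ = 2.99718×10⁻⁵, α₂L₂ = 2.16749×10⁻⁵ → Δ(αL) = 8.2969×10⁻⁶ m/K
ΔT = 2.20×10⁻³ / 8.2969×10⁻⁶ = 265.159 K, so T = 16.0 + 265.159 = 281.159 °C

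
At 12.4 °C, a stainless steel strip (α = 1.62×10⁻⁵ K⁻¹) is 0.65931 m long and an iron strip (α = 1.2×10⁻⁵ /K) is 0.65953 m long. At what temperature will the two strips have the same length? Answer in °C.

T = 91.92 °C

Equal length when α₁L₁ΔT − α₂L₂ΔT = L₂ − L₁ = 2.20×10⁻⁴ m
α₁L₁ = 1.0680822×10⁻⁵, α₂L₂ = 7.91436×10⁻⁶ → Δ(αL) = 2.766462×10⁻⁶ m/K
ΔT = 2.20×10⁻⁴ / 2.766462×10⁻⁶ = 79.5240 K, so T = 12.4 + 79.5240 = 91.9240 °C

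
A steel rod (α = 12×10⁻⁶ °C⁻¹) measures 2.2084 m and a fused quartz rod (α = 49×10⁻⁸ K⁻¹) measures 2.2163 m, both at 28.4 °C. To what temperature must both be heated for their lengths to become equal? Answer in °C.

T = 339.2 °C

L₁(1 + α₁ΔT) = L₂(1 + α₂ΔT) ⇒ ΔT = (L₂ − L₁)/(α₁L₁ − α₂L₂)
L₂ − L₁ = 2.2163 − 2.2084 = 7.90×10⁻³ m
α₁L₁ − α₂L₂ = 12×10⁻⁶×2.2084 − 49×10⁻⁸×2.2163 = 2.5414813×10⁻⁵ m/K
ΔT = 7.90×10⁻³ / 2.5414813×10⁻⁵ = 310.842 K
T = 28.4 + 310.842 = 339.242 °C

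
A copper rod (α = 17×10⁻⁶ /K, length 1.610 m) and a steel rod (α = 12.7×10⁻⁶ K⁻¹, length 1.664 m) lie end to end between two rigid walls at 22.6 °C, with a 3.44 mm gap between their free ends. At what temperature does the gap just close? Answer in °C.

α₁L₁ = 2.737×10⁻⁵ m/K, α₂L₂ = 2.11328×10⁻⁵ m/K → total 4.85028×10⁻⁵ m/K
ΔT = g/(α₁L₁+α₂L₂) = 3.44×10⁻³ / 4.85028×10⁻⁵ = 70.924 K
T = 22.6 + 70.924 = 93.524 °C

T = 93.5 °C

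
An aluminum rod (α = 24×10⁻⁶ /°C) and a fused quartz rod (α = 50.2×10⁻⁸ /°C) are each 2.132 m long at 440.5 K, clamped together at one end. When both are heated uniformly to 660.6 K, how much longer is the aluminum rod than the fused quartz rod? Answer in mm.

11.0 mm

ΔT = 220.1 K
aluminum: ΔL = 24×10⁻⁶ × 2.132 m × 220.1 = 1.1262×10⁻² m = 11.262 mm
fused quartz: ΔL = 50.2×10⁻⁸ × 2.132 m × 220.1 = 2.3557×10⁻⁴ m = 0.23557 mm
difference = 11.262 − 0.23557 = 11.02643 mm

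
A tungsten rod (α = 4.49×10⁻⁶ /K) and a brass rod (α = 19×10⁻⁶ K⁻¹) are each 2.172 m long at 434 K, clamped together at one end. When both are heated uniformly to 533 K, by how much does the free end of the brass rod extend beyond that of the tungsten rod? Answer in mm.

ΔT = 99 K
tungsten: ΔL = 4.49×10⁻⁶ × 2.172 m × 99 = 9.6548×10⁻⁴ m = 0.96548 mm
brass: ΔL = 19×10⁻⁶ × 2.172 m × 99 = 4.0855×10⁻³ m = 4.0855 mm
difference = 4.0855 − 0.96548 = 3.12002 mm

3.12 mm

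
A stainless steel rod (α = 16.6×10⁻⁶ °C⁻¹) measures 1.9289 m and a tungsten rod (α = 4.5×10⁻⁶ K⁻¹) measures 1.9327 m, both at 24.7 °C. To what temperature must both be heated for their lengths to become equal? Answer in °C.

T = 187.6 °C

L₁(1 + α₁ΔT) = L₂(1 + α₂ΔT) ⇒ ΔT = (L₂ − L₁)/(α₁L₁ − α₂L₂)
L₂ − L₁ = 1.9327 − 1.9289 = 3.80×10⁻³ m
α₁L₁ − α₂L₂ = 16.6×10⁻⁶×1.9289 − 4.5×10⁻⁶×1.9327 = 2.332259×10⁻⁵ m/K
ΔT = 3.80×10⁻³ / 2.332259×10⁻⁵ = 162.932 K
T = 24.7 + 162.932 = 187.632 °C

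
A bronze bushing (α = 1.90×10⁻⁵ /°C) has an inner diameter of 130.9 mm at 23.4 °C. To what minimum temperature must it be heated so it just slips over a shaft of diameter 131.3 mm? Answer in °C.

Required Δd = 131.3 − 130.9 = 0.4 mm
Δd = αd₀ΔT ⇒ ΔT = Δd/(αd₀) = 0.4 / (1.90×10⁻⁵ × 130.9) = 160.83 K
T_min = 23.4 + 160.83 = 184.23 °C

T = 184 °C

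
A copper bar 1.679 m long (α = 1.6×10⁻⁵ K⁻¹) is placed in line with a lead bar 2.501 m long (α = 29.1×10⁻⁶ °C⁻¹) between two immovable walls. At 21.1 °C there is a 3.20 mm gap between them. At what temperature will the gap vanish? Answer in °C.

T = 53.2 °C

α₁L₁ = 2.6864×10⁻⁵ m/K, α₂L₂ = 7.27791×10⁻⁵ m/K → total 9.96431×10⁻⁵ m/K
ΔT = g/(α₁L₁+α₂L₂) = 3.20×10⁻³ / 9.96431×10⁻⁵ = 32.115 K
T = 21.1 + 32.115 = 53.215 °C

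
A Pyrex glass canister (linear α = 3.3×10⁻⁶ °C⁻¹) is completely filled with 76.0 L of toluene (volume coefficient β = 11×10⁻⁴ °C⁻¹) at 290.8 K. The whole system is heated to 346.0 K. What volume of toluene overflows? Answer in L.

4.57 L

The canister also expands: β_container ≈ 3α = 9.9×10⁻⁶ /K
Net overflow = V₀(β_liq − 3α_cont)ΔT
β − 3α = 1.10×10⁻³ − 9.9×10⁻⁶ = 1.0901×10⁻³ /K; ΔT = 55.2 K
ΔV = 76.0 × 1.0901×10⁻³ × 55.2 = 4.57 L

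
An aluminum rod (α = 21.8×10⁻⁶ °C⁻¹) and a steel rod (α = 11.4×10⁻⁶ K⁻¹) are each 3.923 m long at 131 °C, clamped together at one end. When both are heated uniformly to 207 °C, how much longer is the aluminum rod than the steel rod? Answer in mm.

ΔT = 76 K
aluminum: ΔL = 21.8×10⁻⁶ × 3.923 m × 76 = 6.4996×10⁻³ m = 6.4996 mm
steel: ΔL = 11.4×10⁻⁶ × 3.923 m × 76 = 3.3989×10⁻³ m = 3.3989 mm
difference = 6.4996 − 3.3989 = 3.1007 mm

3.10 mm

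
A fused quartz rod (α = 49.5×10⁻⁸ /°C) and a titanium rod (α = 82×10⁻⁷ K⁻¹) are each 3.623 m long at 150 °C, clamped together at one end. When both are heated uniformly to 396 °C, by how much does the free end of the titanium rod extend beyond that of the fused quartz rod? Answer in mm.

ΔT = 246 K
fused quartz: ΔL = 49.5×10⁻⁸ × 3.623 m × 246 = 4.4117×10⁻⁴ m = 0.44117 mm
titanium: ΔL = 82×10⁻⁷ × 3.623 m × 246 = 7.3083×10⁻³ m = 7.3083 mm
difference = 7.3083 − 0.44117 = 6.86713 mm

6.87 mm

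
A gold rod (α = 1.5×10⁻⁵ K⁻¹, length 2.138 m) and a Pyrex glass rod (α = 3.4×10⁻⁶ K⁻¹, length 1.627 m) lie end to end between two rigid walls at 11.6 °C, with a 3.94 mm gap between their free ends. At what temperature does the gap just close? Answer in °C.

T = 116 °C

Gap closes when ΔL₁ + ΔL₂ = 3.94 mm = 3.94×10⁻³ m
(α₁L₁ + α₂L₂)ΔT = g
α₁L₁ + α₂L₂ = 1.5×10⁻⁵×2.138 + 3.4×10⁻⁶×1.627 = 3.76018×10⁻⁵ m/K
ΔT = 3.94×10⁻³ / 3.76018×10⁻⁵ = 104.78 K
T = 11.6 + 104.78 = 116.38 °C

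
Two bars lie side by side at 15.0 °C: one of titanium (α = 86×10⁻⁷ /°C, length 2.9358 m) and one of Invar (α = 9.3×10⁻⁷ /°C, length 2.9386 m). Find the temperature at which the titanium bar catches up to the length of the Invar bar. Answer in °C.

L₁(1 + α₁ΔT) = L₂(1 + α₂ΔT) ⇒ ΔT = (L₂ − L₁)/(α₁L₁ − α₂L₂)
L₂ − L₁ = 2.9386 − 2.9358 = 2.80×10⁻³ m
α₁L₁ − α₂L₂ = 86×10⁻⁷×2.9358 − 9.3×10⁻⁷×2.9386 = 2.2514982×10⁻⁵ m/K
ΔT = 2.80×10⁻³ / 2.2514982×10⁻⁵ = 124.362 K
T = 15.0 + 124.362 = 139.362 °C

T = 139.4 °C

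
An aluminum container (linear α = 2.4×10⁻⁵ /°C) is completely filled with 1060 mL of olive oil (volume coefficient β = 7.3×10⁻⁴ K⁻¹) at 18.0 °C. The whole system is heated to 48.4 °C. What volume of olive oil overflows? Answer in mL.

The container also expands: β_container ≈ 3α = 7.2×10⁻⁵ /K
Net overflow = V₀(β_liq − 3α_cont)ΔT
β − 3α = 7.30×10⁻⁴ − 7.2×10⁻⁵ = 6.58×10⁻⁴ /K; ΔT = 30.4 K
ΔV = 1060 × 6.58×10⁻⁴ × 30.4 = 21.2 mL

21.2 mL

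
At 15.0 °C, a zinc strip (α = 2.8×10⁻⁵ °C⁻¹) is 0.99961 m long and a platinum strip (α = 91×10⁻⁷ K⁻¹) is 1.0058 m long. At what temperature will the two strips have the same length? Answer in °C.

Equal length when α₁L₁ΔT − α₂L₂ΔT = L₂ − L₁ = 6.19×10⁻³ m
α₁L₁ = 2.798908×10⁻⁵, α₂L₂ = 9.15278×10⁻⁶ → Δ(αL) = 1.88363×10⁻⁵ m/K
ΔT = 6.19×10⁻³ / 1.88363×10⁻⁵ = 328.621 K, so T = 15.0 + 328.621 = 343.621 °C

T = 343.6 °C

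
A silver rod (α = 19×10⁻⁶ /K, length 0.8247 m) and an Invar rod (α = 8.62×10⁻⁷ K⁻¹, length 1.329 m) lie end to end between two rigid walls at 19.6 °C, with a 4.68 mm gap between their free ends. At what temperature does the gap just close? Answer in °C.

Gap closes when ΔL₁ + ΔL₂ = 4.68 mm = 4.68×10⁻³ m
(α₁L₁ + α₂L₂)ΔT = g
α₁L₁ + α₂L₂ = 19×10⁻⁶×0.8247 + 8.62×10⁻⁷×1.329 = 1.6814898×10⁻⁵ m/K
ΔT = 4.68×10⁻³ / 1.6814898×10⁻⁵ = 278.32 K
T = 19.6 + 278.32 = 297.92 °C

T = 298 °C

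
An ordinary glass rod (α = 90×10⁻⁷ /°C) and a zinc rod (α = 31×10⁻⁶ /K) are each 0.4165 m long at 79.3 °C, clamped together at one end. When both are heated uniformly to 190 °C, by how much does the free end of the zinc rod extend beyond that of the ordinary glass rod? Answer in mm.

ΔT = 110.7 K
ordinary glass: ΔL = 90×10⁻⁷ × 0.4165 m × 110.7 = 4.1496×10⁻⁴ m = 0.41496 mm
zinc: ΔL = 31×10⁻⁶ × 0.4165 m × 110.7 = 1.4293×10⁻³ m = 1.4293 mm
difference = 1.4293 − 0.41496 = 1.01434 mm

1.01 mm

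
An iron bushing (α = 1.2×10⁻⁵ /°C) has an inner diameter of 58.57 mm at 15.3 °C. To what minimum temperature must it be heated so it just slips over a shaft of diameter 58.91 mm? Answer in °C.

T = 499 °C

Required Δd = 58.91 − 58.57 = 0.34 mm
Δd = αd₀ΔT ⇒ ΔT = Δd/(αd₀) = 0.34 / (1.2×10⁻⁵ × 58.57) = 483.75 K
T_min = 15.3 + 483.75 = 499.05 °C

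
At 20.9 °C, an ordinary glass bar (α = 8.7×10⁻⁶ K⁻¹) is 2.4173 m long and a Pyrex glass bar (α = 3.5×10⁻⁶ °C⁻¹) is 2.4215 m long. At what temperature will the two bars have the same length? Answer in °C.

T = 355.4 °C

L₁(1 + α₁ΔT) = L₂(1 + α₂ΔT) ⇒ ΔT = (L₂ − L₁)/(α₁L₁ − α₂L₂)
L₂ − L₁ = 2.4215 − 2.4173 = 4.20×10⁻³ m
α₁L₁ − α₂L₂ = 8.7×10⁻⁶×2.4173 − 3.5×10⁻⁶×2.4215 = 1.255526×10⁻⁵ m/K
ΔT = 4.20×10⁻³ / 1.255526×10⁻⁵ = 334.521 K
T = 20.9 + 334.521 = 355.421 °C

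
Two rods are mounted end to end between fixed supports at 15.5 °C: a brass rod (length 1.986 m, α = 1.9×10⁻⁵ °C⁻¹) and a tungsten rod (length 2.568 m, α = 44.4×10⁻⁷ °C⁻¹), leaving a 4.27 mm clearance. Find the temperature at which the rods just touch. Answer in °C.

T = 102 °C

Gap closes when ΔL₁ + ΔL₂ = 4.27 mm = 4.27×10⁻³ m
(α₁L₁ + α₂L₂)ΔT = g
α₁L₁ + α₂L₂ = 1.9×10⁻⁵×1.986 + 44.4×10⁻⁷×2.568 = 4.913592×10⁻⁵ m/K
ΔT = 4.27×10⁻³ / 4.913592×10⁻⁵ = 86.90 K
T = 15.5 + 86.90 = 102.40 °C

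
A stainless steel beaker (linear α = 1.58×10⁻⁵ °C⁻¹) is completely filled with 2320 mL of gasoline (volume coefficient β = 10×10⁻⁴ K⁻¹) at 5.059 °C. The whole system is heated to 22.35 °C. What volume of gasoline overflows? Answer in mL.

38.2 mL

The beaker also expands: β_container ≈ 3α = 4.74×10⁻⁵ /K
Net overflow = V₀(β_liq − 3α_cont)ΔT
β − 3α = 1.00×10⁻³ − 4.74×10⁻⁵ = 9.526×10⁻⁴ /K; ΔT = 17.291 K
ΔV = 2320 × 9.526×10⁻⁴ × 17.291 = 38.2 mL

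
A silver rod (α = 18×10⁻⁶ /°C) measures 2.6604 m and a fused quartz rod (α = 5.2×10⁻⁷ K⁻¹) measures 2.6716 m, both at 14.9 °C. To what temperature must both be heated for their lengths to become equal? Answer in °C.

L₁(1 + α₁ΔT) = L₂(1 + α₂ΔT) ⇒ ΔT = (L₂ − L₁)/(α₁L₁ − α₂L₂)
L₂ − L₁ = 2.6716 − 2.6604 = 1.12×10⁻² m
α₁L₁ − α₂L₂ = 18×10⁻⁶×2.6604 − 5.2×10⁻⁷×2.6716 = 4.6497968×10⁻⁵ m/K
ΔT = 1.12×10⁻² / 4.6497968×10⁻⁵ = 240.871 K
T = 14.9 + 240.871 = 255.771 °C

T = 255.8 °C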